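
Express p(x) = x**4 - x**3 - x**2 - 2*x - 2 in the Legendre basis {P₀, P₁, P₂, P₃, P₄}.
(-32/15)P₀ + (-13/5)P₁ + (-2/21)P₂ + (-2/5)P₃ + (8/35)P₄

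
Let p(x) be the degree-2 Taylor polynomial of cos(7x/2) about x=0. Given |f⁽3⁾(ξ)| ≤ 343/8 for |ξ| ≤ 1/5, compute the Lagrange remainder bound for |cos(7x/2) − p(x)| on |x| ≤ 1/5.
343/6000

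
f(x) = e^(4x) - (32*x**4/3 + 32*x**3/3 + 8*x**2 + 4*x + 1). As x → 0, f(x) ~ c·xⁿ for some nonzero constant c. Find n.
5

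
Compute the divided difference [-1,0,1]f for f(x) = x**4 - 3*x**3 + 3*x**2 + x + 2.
4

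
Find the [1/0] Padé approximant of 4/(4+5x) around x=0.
1 - 5*x/4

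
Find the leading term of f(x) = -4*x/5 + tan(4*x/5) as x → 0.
64*x**3/375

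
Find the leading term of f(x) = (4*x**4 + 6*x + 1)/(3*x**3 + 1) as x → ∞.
4*x/3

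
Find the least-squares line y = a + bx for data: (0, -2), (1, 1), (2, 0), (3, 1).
a = -6/5, b = 4/5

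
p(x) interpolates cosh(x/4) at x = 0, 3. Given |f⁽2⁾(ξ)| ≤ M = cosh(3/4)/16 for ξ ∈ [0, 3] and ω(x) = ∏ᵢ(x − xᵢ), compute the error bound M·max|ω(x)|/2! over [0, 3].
9*cosh(3/4)/128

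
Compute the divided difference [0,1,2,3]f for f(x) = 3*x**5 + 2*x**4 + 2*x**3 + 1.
89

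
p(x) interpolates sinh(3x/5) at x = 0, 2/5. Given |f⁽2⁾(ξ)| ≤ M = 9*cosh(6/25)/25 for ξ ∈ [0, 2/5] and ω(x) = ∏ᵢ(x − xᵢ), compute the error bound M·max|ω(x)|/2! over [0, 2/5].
9*cosh(6/25)/1250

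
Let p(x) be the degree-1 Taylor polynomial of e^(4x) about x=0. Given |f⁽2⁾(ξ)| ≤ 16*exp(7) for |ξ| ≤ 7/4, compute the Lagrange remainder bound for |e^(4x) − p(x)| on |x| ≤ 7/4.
49*exp(7)/2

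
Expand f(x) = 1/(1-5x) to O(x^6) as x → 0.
1 + 5*x + 25*x**2 + 125*x**3 + 625*x**4 + 3125*x**5 + O(x**6)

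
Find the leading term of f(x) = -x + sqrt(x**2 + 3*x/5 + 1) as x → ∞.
3/10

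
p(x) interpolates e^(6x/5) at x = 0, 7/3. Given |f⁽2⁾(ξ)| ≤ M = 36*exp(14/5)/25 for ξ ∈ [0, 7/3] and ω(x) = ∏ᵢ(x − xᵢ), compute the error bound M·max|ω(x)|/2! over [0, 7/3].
49*exp(14/5)/50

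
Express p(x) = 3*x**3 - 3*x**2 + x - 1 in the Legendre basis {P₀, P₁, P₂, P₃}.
(-2)P₀ + (14/5)P₁ + (-2)P₂ + (6/5)P₃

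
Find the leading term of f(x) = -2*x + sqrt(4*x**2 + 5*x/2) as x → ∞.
5/8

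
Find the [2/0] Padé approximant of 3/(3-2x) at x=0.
4*x**2/9 + 2*x/3 + 1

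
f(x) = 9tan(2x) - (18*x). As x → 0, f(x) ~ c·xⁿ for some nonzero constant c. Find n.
3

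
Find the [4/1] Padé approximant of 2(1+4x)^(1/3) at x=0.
(512*x**4/243 - 1024*x**3/405 + 64*x**2/15 + 128*x/15 + 2)/(44*x/15 + 1)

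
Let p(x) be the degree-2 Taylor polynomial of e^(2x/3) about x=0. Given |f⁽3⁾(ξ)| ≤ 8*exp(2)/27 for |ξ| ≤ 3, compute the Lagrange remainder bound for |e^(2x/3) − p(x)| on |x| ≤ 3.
4*exp(2)/3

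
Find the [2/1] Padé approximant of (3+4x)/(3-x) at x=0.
(4*x/3 + 1)/(1 - x/3)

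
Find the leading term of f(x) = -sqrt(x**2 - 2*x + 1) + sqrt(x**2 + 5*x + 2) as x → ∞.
7/2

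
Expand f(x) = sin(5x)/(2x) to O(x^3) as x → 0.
5/2 - 125*x**2/12 + O(x**3)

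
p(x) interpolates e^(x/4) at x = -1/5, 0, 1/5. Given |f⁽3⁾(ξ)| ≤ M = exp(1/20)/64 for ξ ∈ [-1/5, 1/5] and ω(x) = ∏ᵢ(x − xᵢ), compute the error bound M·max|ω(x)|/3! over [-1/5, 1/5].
sqrt(3)*exp(1/20)/216000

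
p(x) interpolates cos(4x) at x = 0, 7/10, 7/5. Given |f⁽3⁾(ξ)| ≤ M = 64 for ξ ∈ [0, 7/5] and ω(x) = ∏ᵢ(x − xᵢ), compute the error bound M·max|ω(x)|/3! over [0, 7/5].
2744*sqrt(3)/3375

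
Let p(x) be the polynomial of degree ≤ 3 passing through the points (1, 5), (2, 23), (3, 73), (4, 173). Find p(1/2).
19/8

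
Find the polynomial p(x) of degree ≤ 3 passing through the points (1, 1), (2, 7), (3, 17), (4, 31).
2*x**2 - 1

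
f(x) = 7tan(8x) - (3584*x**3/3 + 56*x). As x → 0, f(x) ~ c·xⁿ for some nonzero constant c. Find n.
5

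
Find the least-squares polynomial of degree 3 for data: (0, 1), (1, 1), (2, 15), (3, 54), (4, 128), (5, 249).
41/42 + (-827/252)x + (65/42)x² + (65/36)x³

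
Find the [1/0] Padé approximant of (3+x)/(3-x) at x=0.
2*x/3 + 1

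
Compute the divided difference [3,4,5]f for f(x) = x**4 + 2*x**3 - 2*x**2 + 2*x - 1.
119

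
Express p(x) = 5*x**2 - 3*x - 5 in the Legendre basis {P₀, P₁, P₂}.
(-10/3)P₀ + (-3)P₁ + (10/3)P₂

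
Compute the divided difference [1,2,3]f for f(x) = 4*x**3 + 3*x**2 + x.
27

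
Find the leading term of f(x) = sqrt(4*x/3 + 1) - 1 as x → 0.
2*x/3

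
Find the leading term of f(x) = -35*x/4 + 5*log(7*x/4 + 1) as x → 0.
-245*x**2/32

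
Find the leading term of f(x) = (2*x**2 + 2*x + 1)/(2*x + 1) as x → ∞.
x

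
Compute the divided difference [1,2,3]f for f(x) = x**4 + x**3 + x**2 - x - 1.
32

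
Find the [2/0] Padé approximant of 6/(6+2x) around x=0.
x**2/9 - x/3 + 1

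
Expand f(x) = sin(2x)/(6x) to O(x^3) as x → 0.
1/3 - 2*x**2/9 + O(x**3)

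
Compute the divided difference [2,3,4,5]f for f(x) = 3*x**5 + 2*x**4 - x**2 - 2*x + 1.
403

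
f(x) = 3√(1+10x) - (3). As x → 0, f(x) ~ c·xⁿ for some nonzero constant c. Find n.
1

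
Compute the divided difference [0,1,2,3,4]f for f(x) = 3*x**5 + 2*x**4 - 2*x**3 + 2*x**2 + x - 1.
32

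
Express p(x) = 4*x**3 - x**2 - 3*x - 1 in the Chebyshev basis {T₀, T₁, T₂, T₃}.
(-3/2)T₀ + (-1/2)T₂ + T₃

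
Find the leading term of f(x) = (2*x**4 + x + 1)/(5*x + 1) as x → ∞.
2*x**3/5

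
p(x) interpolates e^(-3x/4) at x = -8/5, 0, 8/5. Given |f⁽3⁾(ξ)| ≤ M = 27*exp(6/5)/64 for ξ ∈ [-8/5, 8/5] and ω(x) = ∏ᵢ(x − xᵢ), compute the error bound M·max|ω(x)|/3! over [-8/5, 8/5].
8*sqrt(3)*exp(6/5)/125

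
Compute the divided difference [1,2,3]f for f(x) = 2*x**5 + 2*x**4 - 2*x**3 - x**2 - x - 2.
217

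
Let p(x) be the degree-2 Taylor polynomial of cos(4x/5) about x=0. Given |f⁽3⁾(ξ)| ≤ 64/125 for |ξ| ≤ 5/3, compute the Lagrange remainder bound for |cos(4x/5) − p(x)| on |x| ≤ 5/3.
32/81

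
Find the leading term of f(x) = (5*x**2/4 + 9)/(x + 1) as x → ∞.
5*x/4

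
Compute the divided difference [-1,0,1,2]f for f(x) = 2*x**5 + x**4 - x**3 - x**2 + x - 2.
11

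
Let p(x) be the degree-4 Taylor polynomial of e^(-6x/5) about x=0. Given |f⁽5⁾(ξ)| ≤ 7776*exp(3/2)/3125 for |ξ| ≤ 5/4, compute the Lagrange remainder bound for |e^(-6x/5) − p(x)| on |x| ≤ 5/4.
81*exp(3/2)/1280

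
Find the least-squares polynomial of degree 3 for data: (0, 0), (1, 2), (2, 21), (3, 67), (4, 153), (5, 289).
-1/42 + (-587/252)x + (31/12)x² + (17/9)x³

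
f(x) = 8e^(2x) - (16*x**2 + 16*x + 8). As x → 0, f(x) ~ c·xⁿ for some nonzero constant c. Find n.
3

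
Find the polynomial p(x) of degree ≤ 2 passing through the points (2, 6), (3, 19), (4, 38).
3*x**2 - 2*x - 2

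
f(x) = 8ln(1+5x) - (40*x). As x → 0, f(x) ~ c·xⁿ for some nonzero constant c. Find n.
2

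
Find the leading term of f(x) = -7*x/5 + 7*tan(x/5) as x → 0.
7*x**3/375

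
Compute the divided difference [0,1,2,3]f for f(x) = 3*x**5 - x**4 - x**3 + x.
68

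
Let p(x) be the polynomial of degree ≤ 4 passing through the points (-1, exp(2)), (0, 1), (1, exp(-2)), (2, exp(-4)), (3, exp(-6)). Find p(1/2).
(-20*exp(2) + 3 + 90*exp(4) + 5*(12 - exp(2))*exp(6))*exp(-6)/128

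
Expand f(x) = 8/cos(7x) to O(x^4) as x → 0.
8 + 196*x**2 + O(x**4)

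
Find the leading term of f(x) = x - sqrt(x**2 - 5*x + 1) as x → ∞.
5/2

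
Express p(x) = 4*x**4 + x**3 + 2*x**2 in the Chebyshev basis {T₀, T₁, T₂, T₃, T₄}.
(5/2)T₀ + (3/4)T₁ + (3)T₂ + (1/4)T₃ + (1/2)T₄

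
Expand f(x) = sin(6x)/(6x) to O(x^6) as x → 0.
1 - 6*x**2 + 54*x**4/5 + O(x**6)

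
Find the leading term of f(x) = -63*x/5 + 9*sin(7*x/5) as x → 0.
-1029*x**3/250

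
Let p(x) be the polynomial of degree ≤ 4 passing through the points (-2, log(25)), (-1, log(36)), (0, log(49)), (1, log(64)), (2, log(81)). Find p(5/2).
log(36756909*sqrt(2)*3**(1/32)*5**(35/64)*7**(29/32)/8388608)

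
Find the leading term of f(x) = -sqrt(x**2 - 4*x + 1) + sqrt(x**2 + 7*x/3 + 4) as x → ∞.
19/6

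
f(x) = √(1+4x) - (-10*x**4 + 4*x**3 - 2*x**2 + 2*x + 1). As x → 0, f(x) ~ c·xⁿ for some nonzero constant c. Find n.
5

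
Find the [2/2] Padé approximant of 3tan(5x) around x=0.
15*x/(1 - 25*x**2/3)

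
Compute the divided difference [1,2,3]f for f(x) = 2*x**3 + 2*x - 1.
12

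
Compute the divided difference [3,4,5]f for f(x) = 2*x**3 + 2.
24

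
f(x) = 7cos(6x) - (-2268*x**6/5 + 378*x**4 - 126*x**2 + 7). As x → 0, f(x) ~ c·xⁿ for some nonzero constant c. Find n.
8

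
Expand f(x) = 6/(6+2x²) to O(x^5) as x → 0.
1 - x**2/3 + x**4/9 + O(x**5)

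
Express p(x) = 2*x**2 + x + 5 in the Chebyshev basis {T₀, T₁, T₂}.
(6)T₀ + T₁ + T₂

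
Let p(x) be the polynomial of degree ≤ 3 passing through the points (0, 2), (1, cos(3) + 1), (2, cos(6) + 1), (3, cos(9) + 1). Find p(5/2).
5*cos(9)/16 - 5*cos(3)/16 + 15*cos(6)/16 + 17/16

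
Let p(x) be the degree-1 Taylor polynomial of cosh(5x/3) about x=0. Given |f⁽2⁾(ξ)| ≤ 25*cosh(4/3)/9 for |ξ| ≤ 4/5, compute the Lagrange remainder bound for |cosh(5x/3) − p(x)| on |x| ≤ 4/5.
8*cosh(4/3)/9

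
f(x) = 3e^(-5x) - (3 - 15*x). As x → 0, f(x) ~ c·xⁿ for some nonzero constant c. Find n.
2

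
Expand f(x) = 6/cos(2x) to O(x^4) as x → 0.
6 + 12*x**2 + O(x**4)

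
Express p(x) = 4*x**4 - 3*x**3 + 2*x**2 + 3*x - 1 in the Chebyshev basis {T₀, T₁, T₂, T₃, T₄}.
(3/2)T₀ + (3/4)T₁ + (3)T₂ + (-3/4)T₃ + (1/2)T₄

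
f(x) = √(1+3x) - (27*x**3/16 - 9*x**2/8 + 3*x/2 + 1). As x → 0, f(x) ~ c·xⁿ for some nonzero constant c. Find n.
4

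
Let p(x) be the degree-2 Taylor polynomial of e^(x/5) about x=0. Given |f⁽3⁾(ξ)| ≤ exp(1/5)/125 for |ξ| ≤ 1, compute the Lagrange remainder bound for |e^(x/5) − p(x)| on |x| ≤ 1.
exp(1/5)/750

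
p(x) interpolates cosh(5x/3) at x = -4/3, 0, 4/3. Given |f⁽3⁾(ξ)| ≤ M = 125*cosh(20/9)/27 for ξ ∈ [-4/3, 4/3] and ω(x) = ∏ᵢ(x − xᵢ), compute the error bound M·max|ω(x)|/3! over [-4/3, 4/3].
8000*sqrt(3)*cosh(20/9)/19683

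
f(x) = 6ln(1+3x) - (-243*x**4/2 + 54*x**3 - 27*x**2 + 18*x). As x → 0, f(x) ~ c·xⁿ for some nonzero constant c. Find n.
5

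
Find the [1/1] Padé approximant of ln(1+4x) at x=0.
4*x/(2*x + 1)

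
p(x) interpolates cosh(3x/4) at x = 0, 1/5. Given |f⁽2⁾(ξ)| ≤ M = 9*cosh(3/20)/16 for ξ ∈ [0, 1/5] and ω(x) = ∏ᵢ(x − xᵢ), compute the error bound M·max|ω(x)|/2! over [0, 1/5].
9*cosh(3/20)/3200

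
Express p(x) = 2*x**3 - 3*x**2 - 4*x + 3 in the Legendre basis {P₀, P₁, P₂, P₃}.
(2)P₀ + (-14/5)P₁ + (-2)P₂ + (4/5)P₃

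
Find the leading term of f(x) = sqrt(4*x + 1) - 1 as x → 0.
2*x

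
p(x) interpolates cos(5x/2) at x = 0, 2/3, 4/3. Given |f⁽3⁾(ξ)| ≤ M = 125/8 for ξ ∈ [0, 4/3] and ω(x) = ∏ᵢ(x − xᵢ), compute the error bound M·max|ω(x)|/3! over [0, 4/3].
125*sqrt(3)/729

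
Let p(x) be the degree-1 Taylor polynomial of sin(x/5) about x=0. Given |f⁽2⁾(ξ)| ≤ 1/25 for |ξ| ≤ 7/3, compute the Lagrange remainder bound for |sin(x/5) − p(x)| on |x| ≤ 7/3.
49/450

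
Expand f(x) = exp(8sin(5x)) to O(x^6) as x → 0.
1 + 40*x + 800*x**2 + 10500*x**3 + 100000*x**4 + 2160625*x**5/3 + O(x**6)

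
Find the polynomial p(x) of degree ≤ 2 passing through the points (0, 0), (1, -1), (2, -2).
-x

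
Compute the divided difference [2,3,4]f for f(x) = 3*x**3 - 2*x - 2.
27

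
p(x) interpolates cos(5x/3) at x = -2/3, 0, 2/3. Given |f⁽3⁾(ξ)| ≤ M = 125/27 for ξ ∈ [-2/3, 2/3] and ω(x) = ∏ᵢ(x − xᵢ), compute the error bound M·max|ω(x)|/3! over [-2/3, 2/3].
1000*sqrt(3)/19683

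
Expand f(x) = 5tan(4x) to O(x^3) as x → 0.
20*x + O(x**3)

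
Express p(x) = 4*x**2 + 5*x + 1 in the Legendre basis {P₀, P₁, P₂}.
(7/3)P₀ + (5)P₁ + (8/3)P₂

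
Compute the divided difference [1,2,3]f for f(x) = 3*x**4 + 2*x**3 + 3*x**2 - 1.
90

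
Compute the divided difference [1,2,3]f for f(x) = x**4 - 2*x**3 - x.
13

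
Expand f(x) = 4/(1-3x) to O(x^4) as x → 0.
4 + 12*x + 36*x**2 + 108*x**3 + O(x**4)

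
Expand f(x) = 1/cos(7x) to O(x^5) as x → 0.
1 + 49*x**2/2 + 12005*x**4/24 + O(x**5)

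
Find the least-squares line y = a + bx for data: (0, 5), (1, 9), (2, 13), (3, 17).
a = 5, b = 4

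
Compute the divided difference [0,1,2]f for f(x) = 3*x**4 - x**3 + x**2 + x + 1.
19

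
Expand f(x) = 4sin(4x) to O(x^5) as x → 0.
16*x - 128*x**3/3 + O(x**5)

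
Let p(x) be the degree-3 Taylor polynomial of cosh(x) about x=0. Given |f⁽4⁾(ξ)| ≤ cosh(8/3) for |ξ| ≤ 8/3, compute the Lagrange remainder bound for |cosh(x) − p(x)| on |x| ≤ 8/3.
512*cosh(8/3)/243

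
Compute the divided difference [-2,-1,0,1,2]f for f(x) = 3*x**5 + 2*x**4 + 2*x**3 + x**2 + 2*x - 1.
2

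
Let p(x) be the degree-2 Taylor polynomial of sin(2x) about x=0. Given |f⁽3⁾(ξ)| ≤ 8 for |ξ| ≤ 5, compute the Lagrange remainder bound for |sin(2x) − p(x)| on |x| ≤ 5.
500/3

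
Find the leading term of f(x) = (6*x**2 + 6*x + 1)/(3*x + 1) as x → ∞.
2*x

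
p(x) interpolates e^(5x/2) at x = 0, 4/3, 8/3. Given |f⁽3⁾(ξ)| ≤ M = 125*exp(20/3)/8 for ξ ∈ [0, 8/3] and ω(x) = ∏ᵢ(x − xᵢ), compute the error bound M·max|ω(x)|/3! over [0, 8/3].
1000*sqrt(3)*exp(20/3)/729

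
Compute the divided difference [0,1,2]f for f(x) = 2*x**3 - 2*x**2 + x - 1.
4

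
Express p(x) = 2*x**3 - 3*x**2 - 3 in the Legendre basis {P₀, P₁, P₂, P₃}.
(-4)P₀ + (6/5)P₁ + (-2)P₂ + (4/5)P₃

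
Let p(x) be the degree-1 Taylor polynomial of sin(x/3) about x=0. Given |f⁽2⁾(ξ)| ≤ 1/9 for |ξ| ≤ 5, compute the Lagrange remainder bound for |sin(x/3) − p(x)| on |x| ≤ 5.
25/18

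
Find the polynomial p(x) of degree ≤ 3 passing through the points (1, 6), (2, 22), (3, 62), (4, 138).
2*x**3 + 2*x + 2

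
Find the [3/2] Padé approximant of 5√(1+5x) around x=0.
(625*x**3/32 + 1125*x**2/16 + 75*x/2 + 5)/(75*x**2/16 + 5*x + 1)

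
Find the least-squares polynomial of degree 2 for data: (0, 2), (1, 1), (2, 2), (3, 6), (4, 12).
71/35 + (-33/14)x + (17/14)x²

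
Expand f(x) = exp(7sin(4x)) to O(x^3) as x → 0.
1 + 28*x + 392*x**2 + O(x**3)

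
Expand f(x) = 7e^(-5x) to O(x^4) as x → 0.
7 - 35*x + 175*x**2/2 - 875*x**3/6 + O(x**4)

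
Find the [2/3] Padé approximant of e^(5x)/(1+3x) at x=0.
(425*x**2/172 + 110*x/43 + 1)/(1375*x**3/258 - 885*x**2/172 + 24*x/43 + 1)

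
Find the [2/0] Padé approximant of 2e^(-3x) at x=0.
9*x**2 - 6*x + 2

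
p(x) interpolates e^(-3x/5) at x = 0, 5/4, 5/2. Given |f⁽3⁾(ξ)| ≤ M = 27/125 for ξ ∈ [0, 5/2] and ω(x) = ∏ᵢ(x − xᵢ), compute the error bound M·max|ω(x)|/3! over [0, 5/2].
sqrt(3)/64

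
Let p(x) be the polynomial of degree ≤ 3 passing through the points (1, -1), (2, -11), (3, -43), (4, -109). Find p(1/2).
-1/2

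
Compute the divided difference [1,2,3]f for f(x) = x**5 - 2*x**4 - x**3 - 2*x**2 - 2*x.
32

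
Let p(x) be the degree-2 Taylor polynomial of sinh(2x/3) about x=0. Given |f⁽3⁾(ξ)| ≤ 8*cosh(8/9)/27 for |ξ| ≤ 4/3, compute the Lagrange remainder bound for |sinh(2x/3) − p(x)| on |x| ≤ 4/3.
256*cosh(8/9)/2187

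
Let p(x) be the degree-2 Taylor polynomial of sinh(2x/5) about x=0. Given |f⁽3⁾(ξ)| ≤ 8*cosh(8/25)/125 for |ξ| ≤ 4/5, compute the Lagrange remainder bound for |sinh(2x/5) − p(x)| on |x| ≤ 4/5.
256*cosh(8/25)/46875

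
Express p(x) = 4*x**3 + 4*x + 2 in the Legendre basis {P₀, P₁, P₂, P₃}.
(2)P₀ + (32/5)P₁ + (8/5)P₃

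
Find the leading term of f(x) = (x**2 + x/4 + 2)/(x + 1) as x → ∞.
x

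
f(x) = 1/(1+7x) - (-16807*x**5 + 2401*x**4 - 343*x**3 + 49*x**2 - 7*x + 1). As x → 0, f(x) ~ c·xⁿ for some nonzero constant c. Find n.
6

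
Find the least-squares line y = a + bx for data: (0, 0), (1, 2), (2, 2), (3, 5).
a = 0, b = 3/2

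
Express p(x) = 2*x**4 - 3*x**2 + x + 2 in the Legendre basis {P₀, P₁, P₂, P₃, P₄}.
(7/5)P₀ + P₁ + (-6/7)P₂ + (16/35)P₄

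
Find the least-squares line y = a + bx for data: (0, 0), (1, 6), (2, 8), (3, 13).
a = 3/5, b = 41/10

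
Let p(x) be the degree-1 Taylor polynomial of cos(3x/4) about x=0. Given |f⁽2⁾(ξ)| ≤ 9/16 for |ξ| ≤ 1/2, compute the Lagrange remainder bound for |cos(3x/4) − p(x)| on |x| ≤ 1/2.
9/128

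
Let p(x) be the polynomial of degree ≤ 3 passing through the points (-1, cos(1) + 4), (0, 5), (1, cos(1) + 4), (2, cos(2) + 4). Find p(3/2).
5*cos(2)/16 + cos(1) + 59/16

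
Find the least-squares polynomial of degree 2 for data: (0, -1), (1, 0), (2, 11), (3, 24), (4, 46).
-46/35 + (-27/35)x + (22/7)x²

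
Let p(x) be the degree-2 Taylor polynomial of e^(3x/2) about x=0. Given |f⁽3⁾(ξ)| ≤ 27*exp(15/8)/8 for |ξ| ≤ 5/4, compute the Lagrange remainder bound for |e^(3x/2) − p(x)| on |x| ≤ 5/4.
1125*exp(15/8)/1024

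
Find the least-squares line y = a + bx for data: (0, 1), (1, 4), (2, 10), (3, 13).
a = 7/10, b = 21/5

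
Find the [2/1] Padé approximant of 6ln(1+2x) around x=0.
4*x*(x + 3)/(4*x/3 + 1)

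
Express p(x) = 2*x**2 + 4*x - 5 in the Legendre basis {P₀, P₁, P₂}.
(-13/3)P₀ + (4)P₁ + (4/3)P₂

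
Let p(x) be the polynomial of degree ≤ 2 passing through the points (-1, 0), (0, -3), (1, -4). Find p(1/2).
-15/4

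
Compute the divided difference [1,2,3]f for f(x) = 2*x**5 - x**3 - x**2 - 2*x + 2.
173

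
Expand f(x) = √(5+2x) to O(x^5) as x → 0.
sqrt(5) + sqrt(5)*x/5 - sqrt(5)*x**2/50 + sqrt(5)*x**3/250 - sqrt(5)*x**4/1000 + O(x**5)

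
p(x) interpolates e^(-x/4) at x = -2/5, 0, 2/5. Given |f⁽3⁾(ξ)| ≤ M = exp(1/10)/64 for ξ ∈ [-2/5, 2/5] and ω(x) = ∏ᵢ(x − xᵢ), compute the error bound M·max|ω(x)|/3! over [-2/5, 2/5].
sqrt(3)*exp(1/10)/27000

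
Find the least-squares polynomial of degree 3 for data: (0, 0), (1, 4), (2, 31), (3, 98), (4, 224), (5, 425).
1/63 + (-607/378)x + (667/252)x² + (317/108)x³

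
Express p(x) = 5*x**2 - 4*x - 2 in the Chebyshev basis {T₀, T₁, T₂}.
(1/2)T₀ + (-4)T₁ + (5/2)T₂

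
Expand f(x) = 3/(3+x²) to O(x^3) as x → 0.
1 - x**2/3 + O(x**3)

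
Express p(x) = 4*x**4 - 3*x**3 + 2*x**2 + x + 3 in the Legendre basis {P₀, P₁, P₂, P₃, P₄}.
(67/15)P₀ + (-4/5)P₁ + (76/21)P₂ + (-6/5)P₃ + (32/35)P₄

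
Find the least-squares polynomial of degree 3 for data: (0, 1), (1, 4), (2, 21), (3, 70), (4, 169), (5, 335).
65/63 + (631/378)x + (-439/252)x² + (319/108)x³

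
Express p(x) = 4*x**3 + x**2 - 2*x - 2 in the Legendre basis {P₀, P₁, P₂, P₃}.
(-5/3)P₀ + (2/5)P₁ + (2/3)P₂ + (8/5)P₃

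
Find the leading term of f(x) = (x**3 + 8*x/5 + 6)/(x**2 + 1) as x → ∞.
x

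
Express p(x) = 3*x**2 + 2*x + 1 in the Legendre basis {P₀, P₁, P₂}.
(2)P₀ + (2)P₁ + (2)P₂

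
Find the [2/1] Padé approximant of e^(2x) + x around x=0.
(7*x/3 + 1)/(1 - 2*x/3)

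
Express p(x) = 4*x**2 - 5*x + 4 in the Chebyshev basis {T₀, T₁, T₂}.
(6)T₀ + (-5)T₁ + (2)T₂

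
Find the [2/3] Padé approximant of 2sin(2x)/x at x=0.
(4 - 28*x**2/15)/(x**2/5 + 1)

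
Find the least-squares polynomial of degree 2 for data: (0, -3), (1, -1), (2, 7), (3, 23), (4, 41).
-23/7 + (-8/35)x + (20/7)x²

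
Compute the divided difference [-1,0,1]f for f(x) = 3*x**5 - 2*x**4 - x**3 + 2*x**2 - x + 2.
0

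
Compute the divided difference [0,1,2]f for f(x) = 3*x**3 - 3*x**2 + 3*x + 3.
6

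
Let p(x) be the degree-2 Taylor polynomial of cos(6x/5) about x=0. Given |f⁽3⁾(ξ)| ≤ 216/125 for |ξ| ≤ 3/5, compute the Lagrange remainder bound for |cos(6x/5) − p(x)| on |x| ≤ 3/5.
972/15625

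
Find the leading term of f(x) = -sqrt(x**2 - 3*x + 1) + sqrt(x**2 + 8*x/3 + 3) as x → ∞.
17/6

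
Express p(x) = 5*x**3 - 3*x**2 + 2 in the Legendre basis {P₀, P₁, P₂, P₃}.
P₀ + (3)P₁ + (-2)P₂ + (2)P₃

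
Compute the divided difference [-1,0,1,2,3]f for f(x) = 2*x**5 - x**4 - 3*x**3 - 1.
9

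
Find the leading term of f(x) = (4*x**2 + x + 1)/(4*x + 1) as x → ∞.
x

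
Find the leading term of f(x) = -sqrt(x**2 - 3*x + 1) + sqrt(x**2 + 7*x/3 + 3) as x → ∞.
8/3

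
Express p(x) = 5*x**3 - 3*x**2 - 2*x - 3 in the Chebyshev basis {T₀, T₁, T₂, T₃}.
(-9/2)T₀ + (7/4)T₁ + (-3/2)T₂ + (5/4)T₃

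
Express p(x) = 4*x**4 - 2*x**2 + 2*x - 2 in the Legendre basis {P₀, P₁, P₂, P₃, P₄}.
(-28/15)P₀ + (2)P₁ + (20/21)P₂ + (32/35)P₄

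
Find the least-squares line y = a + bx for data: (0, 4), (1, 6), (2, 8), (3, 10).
a = 4, b = 2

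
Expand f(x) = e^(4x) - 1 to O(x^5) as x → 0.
4*x + 8*x**2 + 32*x**3/3 + 32*x**4/3 + O(x**5)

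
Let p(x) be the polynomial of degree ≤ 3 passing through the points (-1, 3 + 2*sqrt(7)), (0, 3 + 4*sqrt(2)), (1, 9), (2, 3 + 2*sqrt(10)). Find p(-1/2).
sqrt(10)/8 + 9/8 + 5*sqrt(7)/8 + 15*sqrt(2)/4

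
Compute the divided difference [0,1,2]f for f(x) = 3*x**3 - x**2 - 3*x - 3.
8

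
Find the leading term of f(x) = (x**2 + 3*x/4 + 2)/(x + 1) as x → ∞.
x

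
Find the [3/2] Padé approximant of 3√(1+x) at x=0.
(3*x**3/32 + 27*x**2/16 + 9*x/2 + 3)/(3*x**2/16 + x + 1)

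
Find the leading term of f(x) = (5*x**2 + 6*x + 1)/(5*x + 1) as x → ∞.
x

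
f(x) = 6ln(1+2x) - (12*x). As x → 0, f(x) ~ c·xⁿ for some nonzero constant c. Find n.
2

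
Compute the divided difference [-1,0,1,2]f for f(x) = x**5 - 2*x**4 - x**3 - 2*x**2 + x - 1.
0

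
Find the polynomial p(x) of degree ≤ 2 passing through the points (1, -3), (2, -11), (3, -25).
-3*x**2 + x - 1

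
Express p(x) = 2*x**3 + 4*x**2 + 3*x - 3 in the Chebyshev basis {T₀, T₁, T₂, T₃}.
-T₀ + (9/2)T₁ + (2)T₂ + (1/2)T₃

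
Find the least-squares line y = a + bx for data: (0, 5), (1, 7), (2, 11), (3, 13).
a = 24/5, b = 14/5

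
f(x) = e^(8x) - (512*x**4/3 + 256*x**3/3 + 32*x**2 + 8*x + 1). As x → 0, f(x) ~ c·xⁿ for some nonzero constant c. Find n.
5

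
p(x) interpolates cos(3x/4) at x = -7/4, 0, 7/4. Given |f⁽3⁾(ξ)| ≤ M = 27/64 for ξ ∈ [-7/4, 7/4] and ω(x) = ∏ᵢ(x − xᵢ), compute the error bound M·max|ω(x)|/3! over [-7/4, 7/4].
343*sqrt(3)/4096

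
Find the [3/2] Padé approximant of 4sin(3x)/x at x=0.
(12 - 63*x**2/5)/(9*x**2/20 + 1)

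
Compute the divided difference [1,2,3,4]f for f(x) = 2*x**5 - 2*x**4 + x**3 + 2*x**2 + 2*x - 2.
111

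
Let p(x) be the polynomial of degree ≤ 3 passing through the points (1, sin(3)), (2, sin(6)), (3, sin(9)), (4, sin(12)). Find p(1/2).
-5*sin(12)/16 + 35*sin(3)/16 + 21*sin(9)/16 - 35*sin(6)/16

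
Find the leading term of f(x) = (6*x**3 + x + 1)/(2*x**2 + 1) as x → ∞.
3*x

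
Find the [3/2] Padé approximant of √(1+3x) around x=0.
(27*x**3/32 + 81*x**2/16 + 9*x/2 + 1)/(27*x**2/16 + 3*x + 1)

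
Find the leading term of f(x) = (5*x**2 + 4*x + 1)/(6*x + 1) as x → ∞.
5*x/6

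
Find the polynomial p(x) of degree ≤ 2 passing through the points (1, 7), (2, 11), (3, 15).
4*x + 3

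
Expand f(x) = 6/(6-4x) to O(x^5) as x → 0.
1 + 2*x/3 + 4*x**2/9 + 8*x**3/27 + 16*x**4/81 + O(x**5)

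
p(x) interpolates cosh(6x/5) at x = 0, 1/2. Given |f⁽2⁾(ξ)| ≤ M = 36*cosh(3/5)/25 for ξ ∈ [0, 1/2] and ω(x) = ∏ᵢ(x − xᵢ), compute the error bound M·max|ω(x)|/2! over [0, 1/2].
9*cosh(3/5)/200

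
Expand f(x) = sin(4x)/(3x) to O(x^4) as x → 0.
4/3 - 32*x**2/9 + O(x**4)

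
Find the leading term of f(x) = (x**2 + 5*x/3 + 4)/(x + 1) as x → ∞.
x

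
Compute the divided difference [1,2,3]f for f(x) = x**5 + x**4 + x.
115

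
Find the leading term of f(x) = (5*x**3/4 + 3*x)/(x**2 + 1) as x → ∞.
5*x/4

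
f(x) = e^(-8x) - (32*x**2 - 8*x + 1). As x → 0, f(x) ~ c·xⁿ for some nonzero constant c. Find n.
3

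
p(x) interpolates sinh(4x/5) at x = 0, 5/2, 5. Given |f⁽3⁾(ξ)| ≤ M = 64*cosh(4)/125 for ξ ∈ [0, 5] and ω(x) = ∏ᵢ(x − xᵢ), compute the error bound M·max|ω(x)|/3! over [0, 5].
8*sqrt(3)*cosh(4)/27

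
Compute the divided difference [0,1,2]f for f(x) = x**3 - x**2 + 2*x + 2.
2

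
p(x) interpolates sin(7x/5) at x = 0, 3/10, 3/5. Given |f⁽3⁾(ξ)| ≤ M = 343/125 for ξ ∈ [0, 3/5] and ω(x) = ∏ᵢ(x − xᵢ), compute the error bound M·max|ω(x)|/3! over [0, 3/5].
343*sqrt(3)/125000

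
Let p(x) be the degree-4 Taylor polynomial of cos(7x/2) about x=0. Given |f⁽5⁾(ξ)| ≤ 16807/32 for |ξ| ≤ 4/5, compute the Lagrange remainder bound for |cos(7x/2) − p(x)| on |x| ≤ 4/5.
67228/46875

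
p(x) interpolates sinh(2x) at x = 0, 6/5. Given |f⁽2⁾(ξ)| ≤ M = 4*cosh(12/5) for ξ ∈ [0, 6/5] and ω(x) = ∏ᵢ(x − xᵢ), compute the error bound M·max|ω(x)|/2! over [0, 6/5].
18*cosh(12/5)/25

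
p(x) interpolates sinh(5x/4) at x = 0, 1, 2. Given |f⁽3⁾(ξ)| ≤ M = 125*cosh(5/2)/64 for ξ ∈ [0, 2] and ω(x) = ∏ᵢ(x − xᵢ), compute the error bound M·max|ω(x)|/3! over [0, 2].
125*sqrt(3)*cosh(5/2)/1728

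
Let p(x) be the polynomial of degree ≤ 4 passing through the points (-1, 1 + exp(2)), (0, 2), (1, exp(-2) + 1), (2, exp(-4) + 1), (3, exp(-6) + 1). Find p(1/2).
(-20*exp(2) + 3 + 90*exp(4) + (188 - 5*exp(2))*exp(6))*exp(-6)/128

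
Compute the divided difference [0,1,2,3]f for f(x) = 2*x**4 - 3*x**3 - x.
9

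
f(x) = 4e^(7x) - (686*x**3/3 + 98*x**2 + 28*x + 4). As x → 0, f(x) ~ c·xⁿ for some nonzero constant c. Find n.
4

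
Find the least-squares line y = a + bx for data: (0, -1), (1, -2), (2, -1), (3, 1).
a = -9/5, b = 7/10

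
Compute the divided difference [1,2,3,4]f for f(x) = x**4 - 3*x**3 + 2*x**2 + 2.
7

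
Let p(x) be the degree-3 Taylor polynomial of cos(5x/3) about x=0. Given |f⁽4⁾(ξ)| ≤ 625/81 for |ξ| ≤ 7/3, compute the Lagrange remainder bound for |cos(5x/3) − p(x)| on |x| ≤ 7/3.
1500625/157464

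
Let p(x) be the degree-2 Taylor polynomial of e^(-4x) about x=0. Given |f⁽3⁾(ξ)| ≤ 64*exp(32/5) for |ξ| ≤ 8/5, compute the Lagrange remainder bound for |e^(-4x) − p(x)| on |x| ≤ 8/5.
16384*exp(32/5)/375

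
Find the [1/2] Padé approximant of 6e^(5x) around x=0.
(10*x + 6)/(25*x**2/6 - 10*x/3 + 1)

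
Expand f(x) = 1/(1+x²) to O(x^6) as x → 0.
1 - x**2 + x**4 + O(x**6)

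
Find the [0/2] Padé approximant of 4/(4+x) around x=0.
1/(x/4 + 1)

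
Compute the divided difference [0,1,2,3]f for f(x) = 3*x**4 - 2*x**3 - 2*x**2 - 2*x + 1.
16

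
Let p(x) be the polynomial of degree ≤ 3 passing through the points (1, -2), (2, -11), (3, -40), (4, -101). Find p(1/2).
-5/4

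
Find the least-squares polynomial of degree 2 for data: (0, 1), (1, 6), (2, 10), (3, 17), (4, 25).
9/7 + (233/70)x + (9/14)x²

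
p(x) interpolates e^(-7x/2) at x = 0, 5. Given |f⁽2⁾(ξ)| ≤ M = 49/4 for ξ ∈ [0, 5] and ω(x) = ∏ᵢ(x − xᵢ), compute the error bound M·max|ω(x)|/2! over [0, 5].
1225/32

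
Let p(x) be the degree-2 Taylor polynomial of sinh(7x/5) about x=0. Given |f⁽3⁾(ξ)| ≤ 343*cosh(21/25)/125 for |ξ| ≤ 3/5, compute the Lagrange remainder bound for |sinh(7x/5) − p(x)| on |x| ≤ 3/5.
3087*cosh(21/25)/31250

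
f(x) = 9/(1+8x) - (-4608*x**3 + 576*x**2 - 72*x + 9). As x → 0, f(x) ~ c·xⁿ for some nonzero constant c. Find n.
4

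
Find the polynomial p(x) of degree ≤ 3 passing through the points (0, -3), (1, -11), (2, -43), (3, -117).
-3*x**3 - 3*x**2 - 2*x - 3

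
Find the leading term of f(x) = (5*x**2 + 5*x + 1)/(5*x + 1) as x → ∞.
x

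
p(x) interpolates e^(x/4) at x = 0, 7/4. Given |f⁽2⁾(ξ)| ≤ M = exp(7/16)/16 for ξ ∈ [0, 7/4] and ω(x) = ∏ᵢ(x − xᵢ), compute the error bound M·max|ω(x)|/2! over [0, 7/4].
49*exp(7/16)/2048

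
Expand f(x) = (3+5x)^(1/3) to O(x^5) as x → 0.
3**(1/3) + 5*3**(1/3)*x/9 - 25*3**(1/3)*x**2/81 + 625*3**(1/3)*x**3/2187 - 6250*3**(1/3)*x**4/19683 + O(x**5)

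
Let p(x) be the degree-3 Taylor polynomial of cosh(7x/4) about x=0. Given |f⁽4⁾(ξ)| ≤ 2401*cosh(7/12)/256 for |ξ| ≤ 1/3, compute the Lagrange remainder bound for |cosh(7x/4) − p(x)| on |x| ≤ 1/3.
2401*cosh(7/12)/497664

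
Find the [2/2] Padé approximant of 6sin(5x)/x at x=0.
(30 - 175*x**2/2)/(5*x**2/4 + 1)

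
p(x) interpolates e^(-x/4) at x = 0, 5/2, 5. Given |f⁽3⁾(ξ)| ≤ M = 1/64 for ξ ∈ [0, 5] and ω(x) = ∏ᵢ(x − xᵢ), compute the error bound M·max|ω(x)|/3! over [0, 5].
125*sqrt(3)/13824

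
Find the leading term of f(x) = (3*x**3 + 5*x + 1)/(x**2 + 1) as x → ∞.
3*x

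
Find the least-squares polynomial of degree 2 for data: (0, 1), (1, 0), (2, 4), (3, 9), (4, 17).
5/7 + (-93/70)x + (19/14)x²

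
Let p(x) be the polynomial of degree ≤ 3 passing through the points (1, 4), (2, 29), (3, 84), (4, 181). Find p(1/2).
-1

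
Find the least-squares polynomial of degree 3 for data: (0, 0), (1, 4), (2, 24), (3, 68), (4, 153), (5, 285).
-1/126 + (391/756)x + (445/252)x² + (103/54)x³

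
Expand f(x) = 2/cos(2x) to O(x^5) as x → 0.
2 + 4*x**2 + 20*x**4/3 + O(x**5)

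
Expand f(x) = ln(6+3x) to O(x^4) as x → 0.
log(6) + x/2 - x**2/8 + x**3/24 + O(x**4)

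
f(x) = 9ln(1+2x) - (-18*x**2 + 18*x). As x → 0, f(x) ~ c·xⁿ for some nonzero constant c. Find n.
3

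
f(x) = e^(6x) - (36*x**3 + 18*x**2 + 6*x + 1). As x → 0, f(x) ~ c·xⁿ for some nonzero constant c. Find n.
4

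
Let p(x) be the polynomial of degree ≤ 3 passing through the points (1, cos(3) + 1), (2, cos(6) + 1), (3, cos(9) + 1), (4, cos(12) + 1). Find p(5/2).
9*cos(9)/16 - cos(12)/16 - cos(3)/16 + 9*cos(6)/16 + 1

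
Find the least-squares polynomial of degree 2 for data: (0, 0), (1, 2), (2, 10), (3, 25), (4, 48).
1/5 + (-21/10)x + (7/2)x²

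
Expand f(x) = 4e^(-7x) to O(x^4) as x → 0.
4 - 28*x + 98*x**2 - 686*x**3/3 + O(x**4)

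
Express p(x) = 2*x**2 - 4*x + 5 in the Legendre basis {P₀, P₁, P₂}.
(17/3)P₀ + (-4)P₁ + (4/3)P₂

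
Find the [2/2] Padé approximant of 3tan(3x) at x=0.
9*x/(1 - 3*x**2)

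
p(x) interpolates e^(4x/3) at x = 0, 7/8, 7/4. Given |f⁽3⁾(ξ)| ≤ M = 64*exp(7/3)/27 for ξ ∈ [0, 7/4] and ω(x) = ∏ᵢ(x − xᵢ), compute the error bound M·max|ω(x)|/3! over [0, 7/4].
343*sqrt(3)*exp(7/3)/5832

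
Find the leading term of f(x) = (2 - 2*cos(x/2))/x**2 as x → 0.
1/4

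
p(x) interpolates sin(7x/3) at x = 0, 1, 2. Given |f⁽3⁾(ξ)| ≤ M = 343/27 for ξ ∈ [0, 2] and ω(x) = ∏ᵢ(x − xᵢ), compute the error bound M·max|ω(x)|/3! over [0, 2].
343*sqrt(3)/729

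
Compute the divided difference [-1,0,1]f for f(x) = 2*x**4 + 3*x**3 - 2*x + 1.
2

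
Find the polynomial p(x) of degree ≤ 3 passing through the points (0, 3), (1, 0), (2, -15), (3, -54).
-2*x**3 - x + 3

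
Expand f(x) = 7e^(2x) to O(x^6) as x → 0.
7 + 14*x + 14*x**2 + 28*x**3/3 + 14*x**4/3 + 28*x**5/15 + O(x**6)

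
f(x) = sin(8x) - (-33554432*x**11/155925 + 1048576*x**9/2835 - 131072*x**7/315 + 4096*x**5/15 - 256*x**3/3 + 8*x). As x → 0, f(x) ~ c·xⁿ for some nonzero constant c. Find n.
13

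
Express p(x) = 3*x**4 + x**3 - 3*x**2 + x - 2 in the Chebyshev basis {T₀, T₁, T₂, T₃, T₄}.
(-19/8)T₀ + (7/4)T₁ + (1/4)T₃ + (3/8)T₄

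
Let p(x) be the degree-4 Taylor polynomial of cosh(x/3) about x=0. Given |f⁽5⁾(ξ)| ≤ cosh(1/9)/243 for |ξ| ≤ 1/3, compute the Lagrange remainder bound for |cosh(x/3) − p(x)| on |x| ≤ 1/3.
cosh(1/9)/7085880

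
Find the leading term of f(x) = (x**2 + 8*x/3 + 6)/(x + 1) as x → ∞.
x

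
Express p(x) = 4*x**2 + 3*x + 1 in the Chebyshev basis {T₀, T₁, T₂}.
(3)T₀ + (3)T₁ + (2)T₂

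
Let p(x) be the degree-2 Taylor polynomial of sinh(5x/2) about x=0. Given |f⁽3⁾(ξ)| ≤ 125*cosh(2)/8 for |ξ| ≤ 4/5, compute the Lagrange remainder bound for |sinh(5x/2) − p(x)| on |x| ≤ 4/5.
4*cosh(2)/3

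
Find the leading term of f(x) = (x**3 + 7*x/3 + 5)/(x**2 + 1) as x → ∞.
x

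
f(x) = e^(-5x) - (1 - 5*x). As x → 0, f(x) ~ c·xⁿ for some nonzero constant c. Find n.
2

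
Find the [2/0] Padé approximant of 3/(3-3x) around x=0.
x**2 + x + 1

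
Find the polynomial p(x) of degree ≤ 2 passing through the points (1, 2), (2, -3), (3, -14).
-3*x**2 + 4*x + 1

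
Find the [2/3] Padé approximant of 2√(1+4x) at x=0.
(14*x**2 + 56*x/5 + 2)/(-2*x**3/5 + 9*x**2/5 + 18*x/5 + 1)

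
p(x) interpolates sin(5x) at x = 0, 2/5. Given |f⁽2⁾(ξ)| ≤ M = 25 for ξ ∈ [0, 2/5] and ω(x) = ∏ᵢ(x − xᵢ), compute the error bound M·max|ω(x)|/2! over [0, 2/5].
1/2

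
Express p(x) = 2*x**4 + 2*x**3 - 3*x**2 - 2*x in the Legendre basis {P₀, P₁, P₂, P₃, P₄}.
(-3/5)P₀ + (-4/5)P₁ + (-6/7)P₂ + (4/5)P₃ + (16/35)P₄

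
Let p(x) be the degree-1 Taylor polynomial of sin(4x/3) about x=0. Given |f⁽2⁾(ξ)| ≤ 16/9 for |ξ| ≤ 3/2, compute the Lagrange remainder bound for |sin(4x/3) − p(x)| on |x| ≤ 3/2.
2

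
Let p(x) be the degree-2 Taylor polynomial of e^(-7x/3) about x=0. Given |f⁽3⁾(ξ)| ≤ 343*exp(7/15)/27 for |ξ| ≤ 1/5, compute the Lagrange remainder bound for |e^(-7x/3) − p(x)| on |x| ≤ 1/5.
343*exp(7/15)/20250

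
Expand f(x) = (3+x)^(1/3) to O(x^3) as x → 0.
3**(1/3) + 3**(1/3)*x/9 - 3**(1/3)*x**2/81 + O(x**3)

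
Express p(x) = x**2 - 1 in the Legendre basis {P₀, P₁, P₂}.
(-2/3)P₀ + (2/3)P₂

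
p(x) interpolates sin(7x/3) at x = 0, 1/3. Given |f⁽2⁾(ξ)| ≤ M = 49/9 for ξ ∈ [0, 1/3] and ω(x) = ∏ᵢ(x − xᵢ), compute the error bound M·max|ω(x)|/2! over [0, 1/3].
49/648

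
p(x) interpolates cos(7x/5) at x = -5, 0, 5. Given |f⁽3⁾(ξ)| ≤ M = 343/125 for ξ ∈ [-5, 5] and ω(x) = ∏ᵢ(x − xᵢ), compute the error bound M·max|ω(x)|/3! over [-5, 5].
343*sqrt(3)/27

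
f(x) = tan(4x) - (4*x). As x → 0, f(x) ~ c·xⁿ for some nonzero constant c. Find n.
3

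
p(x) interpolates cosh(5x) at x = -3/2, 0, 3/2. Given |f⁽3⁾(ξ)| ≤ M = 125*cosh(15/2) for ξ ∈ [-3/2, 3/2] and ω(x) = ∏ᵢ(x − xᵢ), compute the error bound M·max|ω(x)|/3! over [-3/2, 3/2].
125*sqrt(3)*cosh(15/2)/8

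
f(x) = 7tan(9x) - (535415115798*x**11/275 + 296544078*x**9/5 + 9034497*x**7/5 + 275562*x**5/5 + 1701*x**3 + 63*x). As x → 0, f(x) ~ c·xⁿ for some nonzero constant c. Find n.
13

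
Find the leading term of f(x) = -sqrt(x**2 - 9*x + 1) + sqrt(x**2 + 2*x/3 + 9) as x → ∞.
29/6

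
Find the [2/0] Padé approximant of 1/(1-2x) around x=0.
4*x**2 + 2*x + 1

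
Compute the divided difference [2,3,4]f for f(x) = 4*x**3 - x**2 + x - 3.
35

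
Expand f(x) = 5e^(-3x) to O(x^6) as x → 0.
5 - 15*x + 45*x**2/2 - 45*x**3/2 + 135*x**4/8 - 81*x**5/8 + O(x**6)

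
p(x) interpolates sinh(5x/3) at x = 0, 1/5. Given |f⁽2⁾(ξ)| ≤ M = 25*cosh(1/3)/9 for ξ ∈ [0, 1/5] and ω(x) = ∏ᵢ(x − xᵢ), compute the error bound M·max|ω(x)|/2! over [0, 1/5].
cosh(1/3)/72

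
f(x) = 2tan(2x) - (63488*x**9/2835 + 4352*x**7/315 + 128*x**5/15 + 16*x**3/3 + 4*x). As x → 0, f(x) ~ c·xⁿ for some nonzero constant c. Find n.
11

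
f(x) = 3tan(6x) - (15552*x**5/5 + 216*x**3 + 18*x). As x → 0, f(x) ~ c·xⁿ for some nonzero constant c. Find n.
7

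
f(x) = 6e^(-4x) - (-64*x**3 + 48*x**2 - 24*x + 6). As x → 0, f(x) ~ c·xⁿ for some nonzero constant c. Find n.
4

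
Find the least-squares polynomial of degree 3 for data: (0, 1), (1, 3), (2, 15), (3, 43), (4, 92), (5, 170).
17/18 + (-467/756)x + (451/252)x² + (55/54)x³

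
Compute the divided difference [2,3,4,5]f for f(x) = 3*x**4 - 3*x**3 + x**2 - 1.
39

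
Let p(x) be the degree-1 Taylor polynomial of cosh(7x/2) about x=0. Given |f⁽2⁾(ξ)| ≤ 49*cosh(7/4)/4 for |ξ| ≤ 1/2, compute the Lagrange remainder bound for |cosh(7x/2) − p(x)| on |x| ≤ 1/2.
49*cosh(7/4)/32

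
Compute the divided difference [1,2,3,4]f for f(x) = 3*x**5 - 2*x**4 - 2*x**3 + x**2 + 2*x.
173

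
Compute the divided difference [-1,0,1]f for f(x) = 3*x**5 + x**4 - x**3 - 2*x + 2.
1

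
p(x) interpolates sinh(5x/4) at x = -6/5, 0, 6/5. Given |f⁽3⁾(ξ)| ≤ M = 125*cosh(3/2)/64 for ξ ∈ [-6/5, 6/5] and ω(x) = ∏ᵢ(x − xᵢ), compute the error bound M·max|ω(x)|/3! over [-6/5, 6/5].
sqrt(3)*cosh(3/2)/8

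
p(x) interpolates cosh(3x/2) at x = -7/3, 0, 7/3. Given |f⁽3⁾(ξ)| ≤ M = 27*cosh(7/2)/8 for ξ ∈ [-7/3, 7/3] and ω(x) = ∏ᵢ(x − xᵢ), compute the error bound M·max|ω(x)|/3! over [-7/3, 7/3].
343*sqrt(3)*cosh(7/2)/216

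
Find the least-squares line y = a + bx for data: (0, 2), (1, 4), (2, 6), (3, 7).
a = 11/5, b = 17/10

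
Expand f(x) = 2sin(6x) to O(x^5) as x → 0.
12*x - 72*x**3 + O(x**5)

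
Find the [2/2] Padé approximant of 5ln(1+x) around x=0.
5*x*(x + 2)/(2*(x**2/6 + x + 1))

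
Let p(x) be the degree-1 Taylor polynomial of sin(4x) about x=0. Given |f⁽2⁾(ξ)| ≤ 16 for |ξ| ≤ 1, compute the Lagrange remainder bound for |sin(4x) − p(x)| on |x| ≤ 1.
8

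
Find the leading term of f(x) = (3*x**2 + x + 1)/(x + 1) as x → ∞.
3*x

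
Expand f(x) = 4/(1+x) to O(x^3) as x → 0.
4 - 4*x + 4*x**2 + O(x**3)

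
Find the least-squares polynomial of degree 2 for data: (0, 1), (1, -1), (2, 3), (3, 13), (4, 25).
23/35 + (-123/35)x + (17/7)x²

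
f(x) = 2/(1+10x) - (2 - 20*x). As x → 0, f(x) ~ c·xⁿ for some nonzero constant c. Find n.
2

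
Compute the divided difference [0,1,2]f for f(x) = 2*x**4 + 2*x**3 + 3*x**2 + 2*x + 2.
23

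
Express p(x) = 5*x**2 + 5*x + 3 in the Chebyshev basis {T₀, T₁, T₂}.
(11/2)T₀ + (5)T₁ + (5/2)T₂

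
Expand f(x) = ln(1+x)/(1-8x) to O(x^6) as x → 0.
x + 15*x**2/2 + 181*x**3/3 + 5789*x**4/12 + 57893*x**5/15 + O(x**6)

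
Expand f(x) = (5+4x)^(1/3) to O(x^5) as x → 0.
5**(1/3) + 4*5**(1/3)*x/15 - 16*5**(1/3)*x**2/225 + 64*5**(1/3)*x**3/2025 - 512*5**(1/3)*x**4/30375 + O(x**5)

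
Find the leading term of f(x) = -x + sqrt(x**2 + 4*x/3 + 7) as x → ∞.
2/3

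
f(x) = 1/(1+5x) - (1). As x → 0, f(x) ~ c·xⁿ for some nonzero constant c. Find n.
1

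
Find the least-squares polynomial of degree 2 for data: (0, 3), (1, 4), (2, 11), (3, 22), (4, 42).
16/5 + (-12/5)x + (3)x²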